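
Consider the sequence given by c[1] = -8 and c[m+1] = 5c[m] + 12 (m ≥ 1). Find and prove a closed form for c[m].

Claim: c[m] = -5^m − 3.

Base case: c[1] = -8, and -5^1 − 3 = -5 − 3 = -8.
Assume c[k] = -5^k − 3 for some k ≥ 1.
Then c[k+1] = 5c[k] + 12 = 5·(-5^k − 3) + 12 = -5^{k+1} − 15 + 12 = -5^{k+1} − 3.
This completes the inductive step, so c[m] = -5^m − 3 for all m ≥ 1.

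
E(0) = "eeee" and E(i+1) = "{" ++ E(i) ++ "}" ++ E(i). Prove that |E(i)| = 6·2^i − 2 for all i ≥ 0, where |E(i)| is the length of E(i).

Base case: |E(0)| = 4, and 6·2^0 − 2 = 4.
Assume |E(k)| = 6·2^k − 2.
Then |E(k+1)| = 1 + |E(k)| + 1 + |E(k)| = 2|E(k)| + 2 = 2(6·2^k − 2) + 2 = 6·2^{k+1} − 4 + 2 = 6·2^{k+1} − 2.
Hence |E(i)| = 6·2^i − 2 for every i ≥ 0, by induction.

|E(i)| = 6·2^i − 2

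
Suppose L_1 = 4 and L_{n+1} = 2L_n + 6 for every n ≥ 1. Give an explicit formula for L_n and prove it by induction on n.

Claim: L_n = 5·2^n − 6.

Base case: L_1 = 4, and 5·2^1 − 6 = 10 − 6 = 4.
Assume L_j = 5·2^j − 6 for some j ≥ 1.
Then L_{j+1} = 2L_j + 6 = 2·(5·2^j − 6) + 6 = 10·2^j − 12 + 6 = 5·2^{j+1} − 6.
Hence L_n = 5·2^n − 6 for every n ≥ 1, by induction.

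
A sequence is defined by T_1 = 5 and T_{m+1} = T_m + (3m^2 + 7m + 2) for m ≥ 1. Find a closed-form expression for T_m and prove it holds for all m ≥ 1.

Claim: T_m = m^3 + 2m^2 − m + 3.

Base case: T_1 = 5, and 1^3 + 2·1^2 − 1 + 3 = 5.
Assume T_r = r^3 + 2r^2 − r + 3.
Then T_{r+1} = T_r + (3r^2 + 7r + 2) = (r^3 + 2r^2 − r + 3) + (3r^2 + 7r + 2) = r^3 + 5r^2 + 6r + 5,
and (r+1)^3 + 2·(r+1)^2 − (r+1) + 3 = r^3 + 5r^2 + 6r + 5.
This completes the inductive step, so T_m = m^3 + 2m^2 − m + 3 for all m ≥ 1.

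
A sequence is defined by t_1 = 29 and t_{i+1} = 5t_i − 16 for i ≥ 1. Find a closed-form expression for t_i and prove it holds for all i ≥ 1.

Claim: t_i = 5^{i+1} + 4.

Base case: t_1 = 29, and 5^{1+1} + 4 = 25 + 4 = 29.
Assume t_m = 5^{m+1} + 4 for some m ≥ 1.
Then t_{m+1} = 5t_m − 16 = 5·(5^{m+1} + 4) − 16 = 5^{m+2} + 20 − 16 = 5^{m+2} + 4.
This completes the inductive step, so t_i = 5^{i+1} + 4 for all i ≥ 1.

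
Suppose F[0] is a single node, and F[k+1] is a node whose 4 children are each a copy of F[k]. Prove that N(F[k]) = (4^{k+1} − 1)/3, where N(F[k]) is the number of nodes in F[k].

Base case: N(F[0]) = 1, and (4^{0+1} − 1)/3 = 1.
Assume N(F[j]) = (4^{j+1} − 1)/3.
Then N(F[j+1]) = 1 + 4N(F[j]) = 1 + 4·(4^{j+1} − 1)/3 = 1 + (4^{j+2} − 4)/3 = (3 + 4^{j+2} − 4)/3 = (4^{j+2} − 1)/3.
By induction, N(F[k]) = (4^{k+1} − 1)/3 for all k ≥ 0.

N(F[k]) = (4^{k+1} − 1)/3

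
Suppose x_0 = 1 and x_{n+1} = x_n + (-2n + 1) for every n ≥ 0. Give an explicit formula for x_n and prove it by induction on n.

Claim: x_n = -n^2 + 2n + 1.

Base case: x_0 = 1, and -0^2 + 2·0 + 1 = 1.
Assume x_k = -k^2 + 2k + 1.
Then x_{k+1} = x_k + (-2k + 1) = (-k^2 + 2k + 1) + (-2k + 1) = -k^2 + 2,
and -(k+1)^2 + 2·(k+1) + 1 = -k^2 + 2.
By induction, x_n = -n^2 + 2n + 1 for all n ≥ 0.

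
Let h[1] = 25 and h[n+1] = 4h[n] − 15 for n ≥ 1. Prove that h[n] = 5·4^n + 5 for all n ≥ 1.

Base case: h[1] = 25, and 5·4^1 + 5 = 20 + 5 = 25.
Assume h[k] = 5·4^k + 5 for some k ≥ 1.
Then h[k+1] = 4h[k] − 15 = 4·(5·4^k + 5) − 15 = 20·4^k + 20 − 15 = 5·4^{k+1} + 5.
Hence h[n] = 5·4^n + 5 for every n ≥ 1, by induction.

h[n] = 5·4^n + 5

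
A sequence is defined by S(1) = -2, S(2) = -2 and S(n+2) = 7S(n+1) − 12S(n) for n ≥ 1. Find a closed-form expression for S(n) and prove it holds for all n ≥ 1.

Claim: S(n) = 4^n − 2·3^n.

Base cases: S(1) = -2 and 4^1 − 2·3^1 = -2; S(2) = -2 and 4^2 − 2·3^2 = -2.
Assume S(j) = 4^j − 2·3^j for all 1 ≤ j ≤ r, where r ≥ 2.
Then S(r+1) = 7S(r) − 12S(r−1) = 7·(4^r − 2·3^r) − 12·(4^{r−1} − 2·3^{r−1}) = (7·4 − 12)4^{r−1} − 2·(7·3 − 12)3^{r−1} = 16·4^{r−1} − 18·3^{r−1} = 4^{r+1} − 2·3^{r+1}.
This completes the inductive step, so S(n) = 4^n − 2·3^n for all n ≥ 1.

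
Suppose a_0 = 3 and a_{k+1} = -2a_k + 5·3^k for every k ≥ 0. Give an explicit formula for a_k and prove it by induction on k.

Claim: a_k = 2·(-2)^k + 3^k.

Base case: a_0 = 3, and 2·(-2)^0 + 3^0 = 2 + 1 = 3.
Assume a_r = 2·(-2)^r + 3^r for some r ≥ 0.
Then a_{r+1} = -2a_r + 5·3^r = -2·(2·(-2)^r + 3^r) + 5·3^r = 2·(-2)^{r+1} − 2·3^r + 5·3^r = 2·(-2)^{r+1} + 3·3^r = 2·(-2)^{r+1} + 3^{r+1}.
So the formula holds for r+1, and by induction a_k = 2·(-2)^k + 3^k for all k ≥ 0.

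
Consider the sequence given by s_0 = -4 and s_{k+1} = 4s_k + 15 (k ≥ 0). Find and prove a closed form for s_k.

Claim: s_k = 4^k − 5.

Base case: s_0 = -4, and 4^0 − 5 = 1 − 5 = -4.
Assume s_r = 4^r − 5 for some r ≥ 0.
Then s_{r+1} = 4s_r + 15 = 4·(4^r − 5) + 15 = 4^{r+1} − 20 + 15 = 4^{r+1} − 5.
Hence s_k = 4^k − 5 for every k ≥ 0, by induction.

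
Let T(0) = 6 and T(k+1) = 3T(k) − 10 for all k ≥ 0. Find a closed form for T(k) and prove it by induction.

Claim: T(k) = 3^k + 5.

Base case: T(0) = 6, and 3^0 + 5 = 1 + 5 = 6.
Assume T(m) = 3^m + 5 for some m ≥ 0.
Then T(m+1) = 3T(m) − 10 = 3·(3^m + 5) − 10 = 3^{m+1} + 15 − 10 = 3^{m+1} + 5.
Hence T(k) = 3^k + 5 for every k ≥ 0, by induction.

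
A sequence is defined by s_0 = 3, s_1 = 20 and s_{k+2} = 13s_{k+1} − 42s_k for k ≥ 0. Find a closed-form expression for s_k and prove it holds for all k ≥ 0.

Claim: s_k = 2·7^k + 6^k.

Base cases: s_0 = 3 and 2·7^0 + 6^0 = 3; s_1 = 20 and 2·7^1 + 6^1 = 20.
Assume s_j = 2·7^j + 6^j for all 0 ≤ j ≤ r, where r ≥ 1.
Then s_{r+1} = 13s_r − 42s_{r−1} = 13·(2·7^r + 6^r) − 42·(2·7^{r−1} + 6^{r−1}) = 2·(13·7 − 42)7^{r−1} + (13·6 − 42)6^{r−1} = 98·7^{r−1} + 36·6^{r−1} = 2·7^{r+1} + 6^{r+1}.
Hence s_k = 2·7^k + 6^k for every k ≥ 0, by strong induction.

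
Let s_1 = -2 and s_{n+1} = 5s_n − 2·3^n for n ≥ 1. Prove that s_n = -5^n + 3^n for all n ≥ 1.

Base case: s_1 = -2, and -5^1 + 3^1 = -5 + 3 = -2.
Assume s_j = -5^j + 3^j for some j ≥ 1.
Then s_{j+1} = 5s_j − 2·3^j = 5·(-5^j + 3^j) − 2·3^j = -5^{j+1} + 5·3^j − 2·3^j = -5^{j+1} + 3·3^j = -5^{j+1} + 3^{j+1}.
So the formula holds for j+1, and by induction s_n = -5^n + 3^n for all n ≥ 1.

s_n = -5^n + 3^n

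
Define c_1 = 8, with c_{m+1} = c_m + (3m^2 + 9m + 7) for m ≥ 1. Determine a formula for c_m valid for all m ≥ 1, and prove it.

Claim: c_m = m^3 + 3m^2 + 3m + 1.

Base case: c_1 = 8, and 1^3 + 3·1^2 + 3·1 + 1 = 8.
Assume c_j = j^3 + 3j^2 + 3j + 1.
Then c_{j+1} = c_j + (3j^2 + 9j + 7) = (j^3 + 3j^2 + 3j + 1) + (3j^2 + 9j + 7) = j^3 + 6j^2 + 12j + 8,
and (j+1)^3 + 3·(j+1)^2 + 3·(j+1) + 1 = j^3 + 6j^2 + 12j + 8.
Hence c_m = m^3 + 3m^2 + 3m + 1 for every m ≥ 1, by induction.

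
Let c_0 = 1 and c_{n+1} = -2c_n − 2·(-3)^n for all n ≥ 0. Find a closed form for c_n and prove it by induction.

Claim: c_n = -(-2)^n + 2·(-3)^n.

Base case: c_0 = 1, and -(-2)^0 + 2·(-3)^0 = -1 + 2 = 1.
Assume c_m = -(-2)^m + 2·(-3)^m for some m ≥ 0.
Then c_{m+1} = -2c_m − 2·(-3)^m = -2·(-(-2)^m + 2·(-3)^m) − 2·(-3)^m = -(-2)^{m+1} − 4·(-3)^m − 2·(-3)^m = -(-2)^{m+1} − 6·(-3)^m = -(-2)^{m+1} + 2·(-3)^{m+1}.
By induction, c_n = -(-2)^n + 2·(-3)^n for all n ≥ 0.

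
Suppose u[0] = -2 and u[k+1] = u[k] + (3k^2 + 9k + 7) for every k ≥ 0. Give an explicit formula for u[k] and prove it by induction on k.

Claim: u[k] = k^3 + 3k^2 + 3k − 2.

Base case: u[0] = -2, and 0^3 + 3·0^2 + 3·0 − 2 = -2.
Assume u[j] = j^3 + 3j^2 + 3j − 2.
Then u[j+1] = u[j] + (3j^2 + 9j + 7) = (j^3 + 3j^2 + 3j − 2) + (3j^2 + 9j + 7) = j^3 + 6j^2 + 12j + 5,
and (j+1)^3 + 3·(j+1)^2 + 3·(j+1) − 2 = j^3 + 6j^2 + 12j + 5.
By induction, u[k] = k^3 + 3k^2 + 3k − 2 for all k ≥ 0.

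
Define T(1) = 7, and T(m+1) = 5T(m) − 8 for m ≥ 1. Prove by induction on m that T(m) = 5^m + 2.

Base case: T(1) = 7, and 5^1 + 2 = 5 + 2 = 7.
Assume T(k) = 5^k + 2 for some k ≥ 1.
Then T(k+1) = 5T(k) − 8 = 5·(5^k + 2) − 8 = 5^{k+1} + 10 − 8 = 5^{k+1} + 2.
Hence T(m) = 5^m + 2 for every m ≥ 1, by induction.

T(m) = 5^m + 2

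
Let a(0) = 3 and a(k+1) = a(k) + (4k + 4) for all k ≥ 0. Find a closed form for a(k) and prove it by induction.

Claim: a(k) = 2k^2 + 2k + 3.

Base case: a(0) = 3, and 2·0^2 + 2·0 + 3 = 3.
Assume a(m) = 2m^2 + 2m + 3.
Then a(m+1) = a(m) + (4m + 4) = (2m^2 + 2m + 3) + (4m + 4) = 2m^2 + 6m + 7,
and 2·(m+1)^2 + 2·(m+1) + 3 = 2m^2 + 6m + 7.
By induction, a(k) = 2k^2 + 2k + 3 for all k ≥ 0.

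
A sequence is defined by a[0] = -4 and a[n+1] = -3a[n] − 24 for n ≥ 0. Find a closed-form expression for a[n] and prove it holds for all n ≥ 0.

Claim: a[n] = 2·(-3)^n − 6.

Base case: a[0] = -4, and 2·(-3)^0 − 6 = 2 − 6 = -4.
Assume a[r] = 2·(-3)^r − 6 for some r ≥ 0.
Then a[r+1] = -3a[r] − 24 = -3·(2·(-3)^r − 6) − 24 = -6·(-3)^r + 18 − 24 = 2·(-3)^{r+1} − 6.
By induction, a[n] = 2·(-3)^n − 6 for all n ≥ 0.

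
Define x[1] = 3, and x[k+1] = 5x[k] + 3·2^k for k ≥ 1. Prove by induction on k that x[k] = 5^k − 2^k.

Base case: x[1] = 3, and 5^1 − 2^1 = 5 − 2 = 3.
Assume x[m] = 5^m − 2^m for some m ≥ 1.
Then x[m+1] = 5x[m] + 3·2^m = 5·(5^m − 2^m) + 3·2^m = 5^{m+1} − 5·2^m + 3·2^m = 5^{m+1} − 2·2^m = 5^{m+1} − 2^{m+1}.
Hence x[k] = 5^k − 2^k for every k ≥ 1, by induction.

x[k] = 5^k − 2^k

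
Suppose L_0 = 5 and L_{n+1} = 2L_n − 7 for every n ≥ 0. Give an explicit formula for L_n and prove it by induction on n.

Claim: L_n = -2^{n+1} + 7.

Base case: L_0 = 5, and -2^{0+1} + 7 = -2 + 7 = 5.
Assume L_k = -2^{k+1} + 7 for some k ≥ 0.
Then L_{k+1} = 2L_k − 7 = 2·(-2^{k+1} + 7) − 7 = -2^{k+2} + 14 − 7 = -2^{k+2} + 7.
So the formula holds for k+1, and by induction L_n = -2^{n+1} + 7 for all n ≥ 0.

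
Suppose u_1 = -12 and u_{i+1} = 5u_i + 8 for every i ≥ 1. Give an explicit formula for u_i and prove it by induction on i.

Claim: u_i = -2·5^i − 2.

Base case: u_1 = -12, and -2·5^1 − 2 = -10 − 2 = -12.
Assume u_m = -2·5^m − 2 for some m ≥ 1.
Then u_{m+1} = 5u_m + 8 = 5·(-2·5^m − 2) + 8 = -10·5^m − 10 + 8 = -2·5^{m+1} − 2.
So the formula holds for m+1, and by induction u_i = -2·5^i − 2 for all i ≥ 1.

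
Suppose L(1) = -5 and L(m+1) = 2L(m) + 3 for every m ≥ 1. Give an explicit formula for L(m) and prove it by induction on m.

Claim: L(m) = -2^m − 3.

Base case: L(1) = -5, and -2^1 − 3 = -2 − 3 = -5.
Assume L(j) = -2^j − 3 for some j ≥ 1.
Then L(j+1) = 2L(j) + 3 = 2·(-2^j − 3) + 3 = -2^{j+1} − 6 + 3 = -2^{j+1} − 3.
Hence L(m) = -2^m − 3 for every m ≥ 1, by induction.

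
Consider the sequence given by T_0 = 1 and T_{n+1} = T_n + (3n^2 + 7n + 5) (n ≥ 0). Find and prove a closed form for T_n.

Claim: T_n = n^3 + 2n^2 + 2n + 1.

Base case: T_0 = 1, and 0^3 + 2·0^2 + 2·0 + 1 = 1.
Assume T_r = r^3 + 2r^2 + 2r + 1.
Then T_{r+1} = T_r + (3r^2 + 7r + 5) = (r^3 + 2r^2 + 2r + 1) + (3r^2 + 7r + 5) = r^3 + 5r^2 + 9r + 6,
and (r+1)^3 + 2·(r+1)^2 + 2·(r+1) + 1 = r^3 + 5r^2 + 9r + 6.
This completes the inductive step, so T_n = n^3 + 2n^2 + 2n + 1 for all n ≥ 0.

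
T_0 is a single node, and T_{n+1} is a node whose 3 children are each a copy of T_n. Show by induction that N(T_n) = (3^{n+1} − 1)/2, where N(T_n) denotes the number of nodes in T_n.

Base case: N(T_0) = 1, and (3^{0+1} − 1)/2 = 1.
Assume N(T_r) = (3^{r+1} − 1)/2.
Then N(T_{r+1}) = 1 + 3N(T_r) = 1 + 3·(3^{r+1} − 1)/2 = 1 + (3^{r+2} − 3)/2 = (2 + 3^{r+2} − 3)/2 = (3^{r+2} − 1)/2.
Hence N(T_n) = (3^{n+1} − 1)/2 for every n ≥ 0, by induction.

N(T_n) = (3^{n+1} − 1)/2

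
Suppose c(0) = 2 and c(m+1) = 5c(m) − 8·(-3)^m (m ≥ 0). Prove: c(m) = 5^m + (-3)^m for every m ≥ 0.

Base case: c(0) = 2, and 5^0 + (-3)^0 = 1 + 1 = 2.
Assume c(j) = 5^j + (-3)^j for some j ≥ 0.
Then c(j+1) = 5c(j) − 8·(-3)^j = 5·(5^j + (-3)^j) − 8·(-3)^j = 5^{j+1} + 5·(-3)^j − 8·(-3)^j = 5^{j+1} − 3·(-3)^j = 5^{j+1} + (-3)^{j+1}.
So the formula holds for j+1, and by induction c(m) = 5^m + (-3)^m for all m ≥ 0.

c(m) = 5^m + (-3)^m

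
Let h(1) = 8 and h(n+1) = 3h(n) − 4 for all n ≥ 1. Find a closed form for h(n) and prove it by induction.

Claim: h(n) = 2·3^n + 2.

Base case: h(1) = 8, and 2·3^1 + 2 = 6 + 2 = 8.
Assume h(m) = 2·3^m + 2 for some m ≥ 1.
Then h(m+1) = 3h(m) − 4 = 3·(2·3^m + 2) − 4 = 6·3^m + 6 − 4 = 2·3^{m+1} + 2.
Hence h(n) = 2·3^n + 2 for every n ≥ 1, by induction.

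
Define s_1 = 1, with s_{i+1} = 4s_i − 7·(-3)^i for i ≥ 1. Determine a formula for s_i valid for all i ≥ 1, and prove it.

Claim: s_i = 4^i + (-3)^i.

Base case: s_1 = 1, and 4^1 + (-3)^1 = 4 − 3 = 1.
Assume s_k = 4^k + (-3)^k for some k ≥ 1.
Then s_{k+1} = 4s_k − 7·(-3)^k = 4·(4^k + (-3)^k) − 7·(-3)^k = 4^{k+1} + 4·(-3)^k − 7·(-3)^k = 4^{k+1} − 3·(-3)^k = 4^{k+1} + (-3)^{k+1}.
By induction, s_i = 4^i + (-3)^i for all i ≥ 1.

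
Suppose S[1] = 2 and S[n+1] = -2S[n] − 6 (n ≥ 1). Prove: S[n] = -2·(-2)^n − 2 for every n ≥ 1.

Base case: S[1] = 2, and -2·(-2)^1 − 2 = 4 − 2 = 2.
Assume S[m] = -2·(-2)^m − 2 for some m ≥ 1.
Then S[m+1] = -2S[m] − 6 = -2·(-2·(-2)^m − 2) − 6 = 4·(-2)^m + 4 − 6 = -2·(-2)^{m+1} − 2.
So the formula holds for m+1, and by induction S[n] = -2·(-2)^n − 2 for all n ≥ 1.

S[n] = -2·(-2)^n − 2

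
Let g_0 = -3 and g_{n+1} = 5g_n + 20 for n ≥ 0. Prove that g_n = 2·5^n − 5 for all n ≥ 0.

Base case: g_0 = -3, and 2·5^0 − 5 = 2 − 5 = -3.
Assume g_m = 2·5^m − 5 for some m ≥ 0.
Then g_{m+1} = 5g_m + 20 = 5·(2·5^m − 5) + 20 = 10·5^m − 25 + 20 = 2·5^{m+1} − 5.
So the formula holds for m+1, and by induction g_n = 2·5^n − 5 for all n ≥ 0.

g_n = 2·5^n − 5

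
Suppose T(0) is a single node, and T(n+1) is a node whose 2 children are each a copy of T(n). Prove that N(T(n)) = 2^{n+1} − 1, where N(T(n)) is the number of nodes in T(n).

Base case: N(T(0)) = 1, and 2^{0+1} − 1 = 1.
Assume N(T(r)) = 2^{r+1} − 1.
Then N(T(r+1)) = 1 + 2N(T(r)) = 1 + 2(2^{r+1} − 1) = 2^{r+2} − 2 + 1 = 2^{r+2} − 1.
This completes the inductive step, so N(T(n)) = 2^{n+1} − 1 for all n ≥ 0.

N(T(n)) = 2^{n+1} − 1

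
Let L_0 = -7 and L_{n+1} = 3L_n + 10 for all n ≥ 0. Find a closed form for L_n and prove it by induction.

Claim: L_n = -2·3^n − 5.

Base case: L_0 = -7, and -2·3^0 − 5 = -2 − 5 = -7.
Assume L_k = -2·3^k − 5 for some k ≥ 0.
Then L_{k+1} = 3L_k + 10 = 3·(-2·3^k − 5) + 10 = -6·3^k − 15 + 10 = -2·3^{k+1} − 5.
By induction, L_n = -2·3^n − 5 for all n ≥ 0.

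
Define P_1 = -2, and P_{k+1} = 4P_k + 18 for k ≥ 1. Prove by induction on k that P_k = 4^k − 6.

Base case: P_1 = -2, and 4^1 − 6 = 4 − 6 = -2.
Assume P_r = 4^r − 6 for some r ≥ 1.
Then P_{r+1} = 4P_r + 18 = 4·(4^r − 6) + 18 = 4^{r+1} − 24 + 18 = 4^{r+1} − 6.
Hence P_k = 4^k − 6 for every k ≥ 1, by induction.

P_k = 4^k − 6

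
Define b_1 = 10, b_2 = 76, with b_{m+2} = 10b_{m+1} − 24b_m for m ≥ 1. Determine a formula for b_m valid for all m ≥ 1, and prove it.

Claim: b_m = 3·6^m − 2·4^m.

Base cases: b_1 = 10 and 3·6^1 − 2·4^1 = 10; b_2 = 76 and 3·6^2 − 2·4^2 = 76.
Assume b_j = 3·6^j − 2·4^j for all 1 ≤ j ≤ r, where r ≥ 2.
Then b_{r+1} = 10b_r − 24b_{r−1} = 10·(3·6^r − 2·4^r) − 24·(3·6^{r−1} − 2·4^{r−1}) = 3·(10·6 − 24)6^{r−1} − 2·(10·4 − 24)4^{r−1} = 108·6^{r−1} − 32·4^{r−1} = 3·6^{r+1} − 2·4^{r+1}.
So the formula holds for r+1, and by strong induction b_m = 3·6^m − 2·4^m for all m ≥ 1.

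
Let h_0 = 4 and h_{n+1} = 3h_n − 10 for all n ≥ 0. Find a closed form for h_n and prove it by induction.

Claim: h_n = -3^n + 5.

Base case: h_0 = 4, and -3^0 + 5 = -1 + 5 = 4.
Assume h_r = -3^r + 5 for some r ≥ 0.
Then h_{r+1} = 3h_r − 10 = 3·(-3^r + 5) − 10 = -3^{r+1} + 15 − 10 = -3^{r+1} + 5.
This completes the inductive step, so h_n = -3^n + 5 for all n ≥ 0.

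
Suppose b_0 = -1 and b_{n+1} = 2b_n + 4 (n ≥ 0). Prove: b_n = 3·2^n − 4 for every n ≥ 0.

Base case: b_0 = -1, and 3·2^0 − 4 = 3 − 4 = -1.
Assume b_k = 3·2^k − 4 for some k ≥ 0.
Then b_{k+1} = 2b_k + 4 = 2·(3·2^k − 4) + 4 = 6·2^k − 8 + 4 = 3·2^{k+1} − 4.
Hence b_n = 3·2^n − 4 for every n ≥ 0, by induction.

b_n = 3·2^n − 4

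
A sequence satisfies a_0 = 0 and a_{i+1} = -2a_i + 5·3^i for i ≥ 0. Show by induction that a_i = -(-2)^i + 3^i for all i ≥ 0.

Base case: a_0 = 0, and -(-2)^0 + 3^0 = -1 + 1 = 0.
Assume a_m = -(-2)^m + 3^m for some m ≥ 0.
Then a_{m+1} = -2a_m + 5·3^m = -2·(-(-2)^m + 3^m) + 5·3^m = -(-2)^{m+1} − 2·3^m + 5·3^m = -(-2)^{m+1} + 3·3^m = -(-2)^{m+1} + 3^{m+1}.
This completes the inductive step, so a_i = -(-2)^i + 3^i for all i ≥ 0.

a_i = -(-2)^i + 3^i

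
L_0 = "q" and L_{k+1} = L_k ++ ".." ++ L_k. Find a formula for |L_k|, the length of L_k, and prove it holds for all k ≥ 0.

Claim: |L_k| = 3·2^k − 2.

Base case: |L_0| = 1, and 3·2^0 − 2 = 1.
Assume |L_j| = 3·2^j − 2.
Then |L_{j+1}| = |L_j| + 2 + |L_j| = 2|L_j| + 2 = 2(3·2^j − 2) + 2 = 3·2^{j+1} − 4 + 2 = 3·2^{j+1} − 2.
So the formula holds for j+1, and by induction |L_k| = 3·2^k − 2 for all k ≥ 0.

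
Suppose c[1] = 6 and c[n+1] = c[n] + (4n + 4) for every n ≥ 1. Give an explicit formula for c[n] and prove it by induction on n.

Claim: c[n] = 2n^2 + 2n + 2.

Base case: c[1] = 6, and 2·1^2 + 2·1 + 2 = 6.
Assume c[k] = 2k^2 + 2k + 2.
Then c[k+1] = c[k] + (4k + 4) = (2k^2 + 2k + 2) + (4k + 4) = 2k^2 + 6k + 6,
and 2·(k+1)^2 + 2·(k+1) + 2 = 2k^2 + 6k + 6.
Hence c[n] = 2n^2 + 2n + 2 for every n ≥ 1, by induction.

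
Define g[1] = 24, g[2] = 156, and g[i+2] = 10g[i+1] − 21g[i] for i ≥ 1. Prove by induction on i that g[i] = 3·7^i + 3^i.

Base cases: g[1] = 24 and 3·7^1 + 3^1 = 24; g[2] = 156 and 3·7^2 + 3^2 = 156.
Assume g[j] = 3·7^j + 3^j for all 1 ≤ j ≤ m, where m ≥ 2.
Then g[m+1] = 10g[m] − 21g[m−1] = 10·(3·7^m + 3^m) − 21·(3·7^{m−1} + 3^{m−1}) = 3·(10·7 − 21)7^{m−1} + (10·3 − 21)3^{m−1} = 147·7^{m−1} + 9·3^{m−1} = 3·7^{m+1} + 3^{m+1}.
Hence g[i] = 3·7^i + 3^i for every i ≥ 1, by strong induction.

g[i] = 3·7^i + 3^i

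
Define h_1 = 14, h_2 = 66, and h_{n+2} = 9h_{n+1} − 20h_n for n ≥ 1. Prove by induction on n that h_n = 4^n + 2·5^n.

Base cases: h_1 = 14 and 4^1 + 2·5^1 = 14; h_2 = 66 and 4^2 + 2·5^2 = 66.
Assume h_j = 4^j + 2·5^j for all 1 ≤ j ≤ k, where k ≥ 2.
Then h_{k+1} = 9h_k − 20h_{k−1} = 9·(4^k + 2·5^k) − 20·(4^{k−1} + 2·5^{k−1}) = (9·4 − 20)4^{k−1} + 2·(9·5 − 20)5^{k−1} = 16·4^{k−1} + 50·5^{k−1} = 4^{k+1} + 2·5^{k+1}.
So the formula holds for k+1, and by strong induction h_n = 4^n + 2·5^n for all n ≥ 1.

h_n = 4^n + 2·5^n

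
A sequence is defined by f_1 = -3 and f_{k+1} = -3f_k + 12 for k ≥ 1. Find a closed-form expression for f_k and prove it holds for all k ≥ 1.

Claim: f_k = 2·(-3)^k + 3.

Base case: f_1 = -3, and 2·(-3)^1 + 3 = -6 + 3 = -3.
Assume f_m = 2·(-3)^m + 3 for some m ≥ 1.
Then f_{m+1} = -3f_m + 12 = -3·(2·(-3)^m + 3) + 12 = -6·(-3)^m − 9 + 12 = 2·(-3)^{m+1} + 3.
So the formula holds for m+1, and by induction f_k = 2·(-3)^k + 3 for all k ≥ 1.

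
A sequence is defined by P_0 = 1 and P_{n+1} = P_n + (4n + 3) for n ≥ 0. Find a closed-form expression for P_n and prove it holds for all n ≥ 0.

Claim: P_n = 2n^2 + n + 1.

Base case: P_0 = 1, and 2·0^2 + 0 + 1 = 1.
Assume P_r = 2r^2 + r + 1.
Then P_{r+1} = P_r + (4r + 3) = (2r^2 + r + 1) + (4r + 3) = 2r^2 + 5r + 4,
and 2·(r+1)^2 + (r+1) + 1 = 2r^2 + 5r + 4.
By induction, P_n = 2n^2 + n + 1 for all n ≥ 0.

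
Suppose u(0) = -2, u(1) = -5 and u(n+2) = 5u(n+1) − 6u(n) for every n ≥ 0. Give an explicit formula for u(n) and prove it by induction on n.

Claim: u(n) = -3^n − 2^n.

Base cases: u(0) = -2 and -3^0 − 2^0 = -2; u(1) = -5 and -3^1 − 2^1 = -5.
Assume u(j) = -3^j − 2^j for all 0 ≤ j ≤ k, where k ≥ 1.
Then u(k+1) = 5u(k) − 6u(k−1) = 5·(-3^k − 2^k) − 6·(-3^{k−1} − 2^{k−1}) = -(5·3 − 6)3^{k−1} − (5·2 − 6)2^{k−1} = -9·3^{k−1} − 4·2^{k−1} = -3^{k+1} − 2^{k+1}.
By strong induction, u(n) = -3^n − 2^n for all n ≥ 0.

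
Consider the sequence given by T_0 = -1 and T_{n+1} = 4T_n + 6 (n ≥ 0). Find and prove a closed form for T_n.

Claim: T_n = 4^n − 2.

Base case: T_0 = -1, and 4^0 − 2 = 1 − 2 = -1.
Assume T_j = 4^j − 2 for some j ≥ 0.
Then T_{j+1} = 4T_j + 6 = 4·(4^j − 2) + 6 = 4^{j+1} − 8 + 6 = 4^{j+1} − 2.
By induction, T_n = 4^n − 2 for all n ≥ 0.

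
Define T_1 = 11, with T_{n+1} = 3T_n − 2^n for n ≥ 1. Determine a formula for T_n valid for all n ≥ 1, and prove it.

Claim: T_n = 3·3^n + 2^n.

Base case: T_1 = 11, and 3·3^1 + 2^1 = 9 + 2 = 11.
Assume T_m = 3·3^m + 2^m for some m ≥ 1.
Then T_{m+1} = 3T_m − 2^m = 3·(3·3^m + 2^m) − 2^m = 3·3^{m+1} + 3·2^m − 2^m = 3·3^{m+1} + 2·2^m = 3·3^{m+1} + 2^{m+1}.
By induction, T_n = 3·3^n + 2^n for all n ≥ 1.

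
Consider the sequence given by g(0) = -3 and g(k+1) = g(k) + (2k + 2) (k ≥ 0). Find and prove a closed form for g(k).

Claim: g(k) = k^2 + k − 3.

Base case: g(0) = -3, and 0^2 + 0 − 3 = -3.
Assume g(m) = m^2 + m − 3.
Then g(m+1) = g(m) + (2m + 2) = (m^2 + m − 3) + (2m + 2) = m^2 + 3m − 1,
and (m+1)^2 + (m+1) − 3 = m^2 + 3m − 1.
Hence g(k) = k^2 + k − 3 for every k ≥ 0, by induction.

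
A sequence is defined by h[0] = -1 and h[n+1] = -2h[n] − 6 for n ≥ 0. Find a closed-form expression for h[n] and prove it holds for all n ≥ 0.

Claim: h[n] = (-2)^n − 2.

Base case: h[0] = -1, and (-2)^0 − 2 = 1 − 2 = -1.
Assume h[m] = (-2)^m − 2 for some m ≥ 0.
Then h[m+1] = -2h[m] − 6 = -2·((-2)^m − 2) − 6 = -2·(-2)^m + 4 − 6 = (-2)^{m+1} − 2.
By induction, h[n] = (-2)^n − 2 for all n ≥ 0.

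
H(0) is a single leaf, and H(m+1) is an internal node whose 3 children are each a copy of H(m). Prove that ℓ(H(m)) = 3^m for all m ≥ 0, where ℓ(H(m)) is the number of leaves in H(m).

Base case: ℓ(H(0)) = 1, and 3^0 = 1.
Assume ℓ(H(r)) = 3^r.
Then ℓ(H(r+1)) = 3·ℓ(H(r)) = 3·3^r = 3^{r+1}.
Hence ℓ(H(m)) = 3^m for every m ≥ 0, by induction.

ℓ(H(m)) = 3^m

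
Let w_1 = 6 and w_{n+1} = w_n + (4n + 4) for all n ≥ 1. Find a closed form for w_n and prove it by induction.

Claim: w_n = 2n^2 + 2n + 2.

Base case: w_1 = 6, and 2·1^2 + 2·1 + 2 = 6.
Assume w_k = 2k^2 + 2k + 2.
Then w_{k+1} = w_k + (4k + 4) = (2k^2 + 2k + 2) + (4k + 4) = 2k^2 + 6k + 6,
and 2·(k+1)^2 + 2·(k+1) + 2 = 2k^2 + 6k + 6.
Hence w_n = 2n^2 + 2n + 2 for every n ≥ 1, by induction.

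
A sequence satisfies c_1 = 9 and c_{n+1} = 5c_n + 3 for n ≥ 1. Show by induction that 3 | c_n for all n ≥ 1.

Base case: c_1 = 9 = 3·3, so 3 | c_1.
Assume 3 | c_j, so c_j = 3t for some integer t.
Then c_{j+1} = 5c_j + 3 = 5·(3t) + 3 = 3(5t + 1), so 3 | c_{j+1}.
Hence 3 | c_n for every n ≥ 1, by induction.

3 | c_n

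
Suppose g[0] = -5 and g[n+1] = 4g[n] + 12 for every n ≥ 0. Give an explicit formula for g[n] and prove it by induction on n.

Claim: g[n] = -4^n − 4.

Base case: g[0] = -5, and -4^0 − 4 = -1 − 4 = -5.
Assume g[j] = -4^j − 4 for some j ≥ 0.
Then g[j+1] = 4g[j] + 12 = 4·(-4^j − 4) + 12 = -4^{j+1} − 16 + 12 = -4^{j+1} − 4.
Hence g[n] = -4^n − 4 for every n ≥ 0, by induction.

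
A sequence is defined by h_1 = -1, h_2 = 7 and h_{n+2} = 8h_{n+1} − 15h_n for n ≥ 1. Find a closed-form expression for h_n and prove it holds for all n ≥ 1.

Claim: h_n = 5^n − 2·3^n.

Base cases: h_1 = -1 and 5^1 − 2·3^1 = -1; h_2 = 7 and 5^2 − 2·3^2 = 7.
Assume h_j = 5^j − 2·3^j for all 1 ≤ j ≤ r, where r ≥ 2.
Then h_{r+1} = 8h_r − 15h_{r−1} = 8·(5^r − 2·3^r) − 15·(5^{r−1} − 2·3^{r−1}) = (8·5 − 15)5^{r−1} − 2·(8·3 − 15)3^{r−1} = 25·5^{r−1} − 18·3^{r−1} = 5^{r+1} − 2·3^{r+1}.
This completes the inductive step, so h_n = 5^n − 2·3^n for all n ≥ 1.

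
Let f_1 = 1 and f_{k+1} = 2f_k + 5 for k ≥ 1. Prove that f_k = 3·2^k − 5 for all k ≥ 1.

Base case: f_1 = 1, and 3·2^1 − 5 = 6 − 5 = 1.
Assume f_j = 3·2^j − 5 for some j ≥ 1.
Then f_{j+1} = 2f_j + 5 = 2·(3·2^j − 5) + 5 = 6·2^j − 10 + 5 = 3·2^{j+1} − 5.
By induction, f_k = 3·2^k − 5 for all k ≥ 1.

f_k = 3·2^k − 5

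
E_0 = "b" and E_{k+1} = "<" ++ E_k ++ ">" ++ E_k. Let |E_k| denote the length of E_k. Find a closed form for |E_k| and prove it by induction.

Claim: |E_k| = 3·2^k − 2.

Base case: |E_0| = 1, and 3·2^0 − 2 = 1.
Assume |E_r| = 3·2^r − 2.
Then |E_{r+1}| = 1 + |E_r| + 1 + |E_r| = 2|E_r| + 2 = 2(3·2^r − 2) + 2 = 3·2^{r+1} − 4 + 2 = 3·2^{r+1} − 2.
This completes the inductive step, so |E_k| = 3·2^k − 2 for all k ≥ 0.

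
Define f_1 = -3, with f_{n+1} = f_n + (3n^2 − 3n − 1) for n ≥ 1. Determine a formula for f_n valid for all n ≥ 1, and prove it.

Claim: f_n = n^3 − 3n^2 + n − 2.

Base case: f_1 = -3, and 1^3 − 3·1^2 + 1 − 2 = -3.
Assume f_j = j^3 − 3j^2 + j − 2.
Then f_{j+1} = f_j + (3j^2 − 3j − 1) = (j^3 − 3j^2 + j − 2) + (3j^2 − 3j − 1) = j^3 − 2j − 3,
and (j+1)^3 − 3·(j+1)^2 + (j+1) − 2 = j^3 − 2j − 3.
Hence f_n = n^3 − 3n^2 + n − 2 for every n ≥ 1, by induction.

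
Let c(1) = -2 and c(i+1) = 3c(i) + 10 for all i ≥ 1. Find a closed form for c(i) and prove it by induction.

Claim: c(i) = 3^i − 5.

Base case: c(1) = -2, and 3^1 − 5 = 3 − 5 = -2.
Assume c(k) = 3^k − 5 for some k ≥ 1.
Then c(k+1) = 3c(k) + 10 = 3·(3^k − 5) + 10 = 3^{k+1} − 15 + 10 = 3^{k+1} − 5.
By induction, c(i) = 3^i − 5 for all i ≥ 1.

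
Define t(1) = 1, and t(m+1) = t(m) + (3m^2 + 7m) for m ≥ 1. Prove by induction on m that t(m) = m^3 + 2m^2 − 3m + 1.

Base case: t(1) = 1, and 1^3 + 2·1^2 − 3·1 + 1 = 1.
Assume t(k) = k^3 + 2k^2 − 3k + 1.
Then t(k+1) = t(k) + (3k^2 + 7k) = (k^3 + 2k^2 − 3k + 1) + (3k^2 + 7k) = k^3 + 5k^2 + 4k + 1,
and (k+1)^3 + 2·(k+1)^2 − 3·(k+1) + 1 = k^3 + 5k^2 + 4k + 1.
By induction, t(m) = m^3 + 2m^2 − 3m + 1 for all m ≥ 1.

t(m) = m^3 + 2m^2 − 3m + 1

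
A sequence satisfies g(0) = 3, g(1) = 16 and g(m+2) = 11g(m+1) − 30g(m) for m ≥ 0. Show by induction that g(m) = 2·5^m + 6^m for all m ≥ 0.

Base cases: g(0) = 3 and 2·5^0 + 6^0 = 3; g(1) = 16 and 2·5^1 + 6^1 = 16.
Assume g(j) = 2·5^j + 6^j for all 0 ≤ j ≤ k, where k ≥ 1.
Then g(k+1) = 11g(k) − 30g(k−1) = 11·(2·5^k + 6^k) − 30·(2·5^{k−1} + 6^{k−1}) = 2·(11·5 − 30)5^{k−1} + (11·6 − 30)6^{k−1} = 50·5^{k−1} + 36·6^{k−1} = 2·5^{k+1} + 6^{k+1}.
Hence g(m) = 2·5^m + 6^m for every m ≥ 0, by strong induction.

g(m) = 2·5^m + 6^m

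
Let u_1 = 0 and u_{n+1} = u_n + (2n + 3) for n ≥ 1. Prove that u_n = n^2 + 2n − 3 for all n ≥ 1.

Base case: u_1 = 0, and 1^2 + 2·1 − 3 = 0.
Assume u_r = r^2 + 2r − 3.
Then u_{r+1} = u_r + (2r + 3) = (r^2 + 2r − 3) + (2r + 3) = r^2 + 4r,
and (r+1)^2 + 2·(r+1) − 3 = r^2 + 4r.
By induction, u_n = n^2 + 2n − 3 for all n ≥ 1.

u_n = n^2 + 2n − 3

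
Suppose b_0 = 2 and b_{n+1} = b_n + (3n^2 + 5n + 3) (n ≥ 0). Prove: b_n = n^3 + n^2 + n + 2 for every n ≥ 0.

Base case: b_0 = 2, and 0^3 + 0^2 + 0 + 2 = 2.
Assume b_r = r^3 + r^2 + r + 2.
Then b_{r+1} = b_r + (3r^2 + 5r + 3) = (r^3 + r^2 + r + 2) + (3r^2 + 5r + 3) = r^3 + 4r^2 + 6r + 5,
and (r+1)^3 + (r+1)^2 + (r+1) + 2 = r^3 + 4r^2 + 6r + 5.
This completes the inductive step, so b_n = n^3 + n^2 + n + 2 for all n ≥ 0.

b_n = n^3 + n^2 + n + 2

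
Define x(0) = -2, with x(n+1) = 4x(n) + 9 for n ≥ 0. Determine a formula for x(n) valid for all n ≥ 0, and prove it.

Claim: x(n) = 4^n − 3.

Base case: x(0) = -2, and 4^0 − 3 = 1 − 3 = -2.
Assume x(k) = 4^k − 3 for some k ≥ 0.
Then x(k+1) = 4x(k) + 9 = 4·(4^k − 3) + 9 = 4^{k+1} − 12 + 9 = 4^{k+1} − 3.
This completes the inductive step, so x(n) = 4^n − 3 for all n ≥ 0.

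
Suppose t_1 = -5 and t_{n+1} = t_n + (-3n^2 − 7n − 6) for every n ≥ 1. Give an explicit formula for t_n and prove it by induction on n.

Claim: t_n = -n^3 − 2n^2 − 3n + 1.

Base case: t_1 = -5, and -1^3 − 2·1^2 − 3·1 + 1 = -5.
Assume t_m = -m^3 − 2m^2 − 3m + 1.
Then t_{m+1} = t_m + (-3m^2 − 7m − 6) = (-m^3 − 2m^2 − 3m + 1) + (-3m^2 − 7m − 6) = -m^3 − 5m^2 − 10m − 5,
and -(m+1)^3 − 2·(m+1)^2 − 3·(m+1) + 1 = -m^3 − 5m^2 − 10m − 5.
By induction, t_n = -n^3 − 2n^2 − 3n + 1 for all n ≥ 1.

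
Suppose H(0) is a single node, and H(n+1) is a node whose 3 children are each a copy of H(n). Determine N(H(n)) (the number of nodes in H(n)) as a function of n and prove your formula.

Claim: N(H(n)) = (3^{n+1} − 1)/2.

Base case: N(H(0)) = 1, and (3^{0+1} − 1)/2 = 1.
Assume N(H(m)) = (3^{m+1} − 1)/2.
Then N(H(m+1)) = 1 + 3N(H(m)) = 1 + 3·(3^{m+1} − 1)/2 = 1 + (3^{m+2} − 3)/2 = (2 + 3^{m+2} − 3)/2 = (3^{m+2} − 1)/2.
This completes the inductive step, so N(H(n)) = (3^{n+1} − 1)/2 for all n ≥ 0.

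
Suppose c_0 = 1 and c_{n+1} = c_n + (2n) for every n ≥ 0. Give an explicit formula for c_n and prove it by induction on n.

Claim: c_n = n^2 − n + 1.

Base case: c_0 = 1, and 0^2 − 0 + 1 = 1.
Assume c_j = j^2 − j + 1.
Then c_{j+1} = c_j + (2j) = (j^2 − j + 1) + (2j) = j^2 + j + 1,
and (j+1)^2 − (j+1) + 1 = j^2 + j + 1.
This completes the inductive step, so c_n = n^2 − n + 1 for all n ≥ 0.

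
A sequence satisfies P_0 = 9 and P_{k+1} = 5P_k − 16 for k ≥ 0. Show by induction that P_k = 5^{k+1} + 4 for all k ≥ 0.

Base case: P_0 = 9, and 5^{0+1} + 4 = 5 + 4 = 9.
Assume P_m = 5^{m+1} + 4 for some m ≥ 0.
Then P_{m+1} = 5P_m − 16 = 5·(5^{m+1} + 4) − 16 = 5^{m+2} + 20 − 16 = 5^{m+2} + 4.
So the formula holds for m+1, and by induction P_k = 5^{k+1} + 4 for all k ≥ 0.

P_k = 5^{k+1} + 4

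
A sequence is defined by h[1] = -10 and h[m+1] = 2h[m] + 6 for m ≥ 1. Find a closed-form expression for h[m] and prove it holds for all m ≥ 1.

Claim: h[m] = -2^{m+1} − 6.

Base case: h[1] = -10, and -2^{1+1} − 6 = -4 − 6 = -10.
Assume h[r] = -2^{r+1} − 6 for some r ≥ 1.
Then h[r+1] = 2h[r] + 6 = 2·(-2^{r+1} − 6) + 6 = -2^{r+2} − 12 + 6 = -2^{r+2} − 6.
Hence h[m] = -2^{m+1} − 6 for every m ≥ 1, by induction.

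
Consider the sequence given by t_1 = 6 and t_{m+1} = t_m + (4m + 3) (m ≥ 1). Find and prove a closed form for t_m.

Claim: t_m = 2m^2 + m + 3.

Base case: t_1 = 6, and 2·1^2 + 1 + 3 = 6.
Assume t_j = 2j^2 + j + 3.
Then t_{j+1} = t_j + (4j + 3) = (2j^2 + j + 3) + (4j + 3) = 2j^2 + 5j + 6,
and 2·(j+1)^2 + (j+1) + 3 = 2j^2 + 5j + 6.
By induction, t_m = 2m^2 + m + 3 for all m ≥ 1.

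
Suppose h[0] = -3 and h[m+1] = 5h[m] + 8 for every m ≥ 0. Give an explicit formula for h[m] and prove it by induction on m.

Claim: h[m] = -5^m − 2.

Base case: h[0] = -3, and -5^0 − 2 = -1 − 2 = -3.
Assume h[j] = -5^j − 2 for some j ≥ 0.
Then h[j+1] = 5h[j] + 8 = 5·(-5^j − 2) + 8 = -5^{j+1} − 10 + 8 = -5^{j+1} − 2.
Hence h[m] = -5^m − 2 for every m ≥ 0, by induction.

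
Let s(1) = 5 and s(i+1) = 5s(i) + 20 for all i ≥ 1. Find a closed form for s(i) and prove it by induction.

Claim: s(i) = 2·5^i − 5.

Base case: s(1) = 5, and 2·5^1 − 5 = 10 − 5 = 5.
Assume s(k) = 2·5^k − 5 for some k ≥ 1.
Then s(k+1) = 5s(k) + 20 = 5·(2·5^k − 5) + 20 = 10·5^k − 25 + 20 = 2·5^{k+1} − 5.
Hence s(i) = 2·5^i − 5 for every i ≥ 1, by induction.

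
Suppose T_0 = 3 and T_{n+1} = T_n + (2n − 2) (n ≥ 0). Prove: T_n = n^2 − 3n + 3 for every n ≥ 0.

Base case: T_0 = 3, and 0^2 − 3·0 + 3 = 3.
Assume T_k = k^2 − 3k + 3.
Then T_{k+1} = T_k + (2k − 2) = (k^2 − 3k + 3) + (2k − 2) = k^2 − k + 1,
and (k+1)^2 − 3·(k+1) + 3 = k^2 − k + 1.
Hence T_n = n^2 − 3n + 3 for every n ≥ 0, by induction.

T_n = n^2 − 3n + 3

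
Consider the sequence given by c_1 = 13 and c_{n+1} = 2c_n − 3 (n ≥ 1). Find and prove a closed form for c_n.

Claim: c_n = 5·2^n + 3.

Base case: c_1 = 13, and 5·2^1 + 3 = 10 + 3 = 13.
Assume c_k = 5·2^k + 3 for some k ≥ 1.
Then c_{k+1} = 2c_k − 3 = 2·(5·2^k + 3) − 3 = 10·2^k + 6 − 3 = 5·2^{k+1} + 3.
By induction, c_n = 5·2^n + 3 for all n ≥ 1.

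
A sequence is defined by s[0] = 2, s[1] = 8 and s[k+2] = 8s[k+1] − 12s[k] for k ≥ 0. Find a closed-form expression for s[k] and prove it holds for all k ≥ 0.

Claim: s[k] = 2^k + 6^k.

Base cases: s[0] = 2 and 2^0 + 6^0 = 2; s[1] = 8 and 2^1 + 6^1 = 8.
Assume s[j] = 2^j + 6^j for all 0 ≤ j ≤ m, where m ≥ 1.
Then s[m+1] = 8s[m] − 12s[m−1] = 8·(2^m + 6^m) − 12·(2^{m−1} + 6^{m−1}) = (8·2 − 12)2^{m−1} + (8·6 − 12)6^{m−1} = 4·2^{m−1} + 36·6^{m−1} = 2^{m+1} + 6^{m+1}.
This completes the inductive step, so s[k] = 2^k + 6^k for all k ≥ 0.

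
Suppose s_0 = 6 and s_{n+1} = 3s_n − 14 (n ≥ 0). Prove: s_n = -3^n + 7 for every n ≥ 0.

Base case: s_0 = 6, and -3^0 + 7 = -1 + 7 = 6.
Assume s_m = -3^m + 7 for some m ≥ 0.
Then s_{m+1} = 3s_m − 14 = 3·(-3^m + 7) − 14 = -3^{m+1} + 21 − 14 = -3^{m+1} + 7.
This completes the inductive step, so s_n = -3^n + 7 for all n ≥ 0.

s_n = -3^n + 7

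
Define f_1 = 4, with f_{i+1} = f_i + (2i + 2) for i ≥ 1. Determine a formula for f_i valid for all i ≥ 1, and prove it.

Claim: f_i = i^2 + i + 2.

Base case: f_1 = 4, and 1^2 + 1 + 2 = 4.
Assume f_k = k^2 + k + 2.
Then f_{k+1} = f_k + (2k + 2) = (k^2 + k + 2) + (2k + 2) = k^2 + 3k + 4,
and (k+1)^2 + (k+1) + 2 = k^2 + 3k + 4.
This completes the inductive step, so f_i = i^2 + i + 2 for all i ≥ 1.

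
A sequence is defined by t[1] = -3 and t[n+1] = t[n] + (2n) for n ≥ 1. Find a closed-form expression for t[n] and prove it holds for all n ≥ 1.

Claim: t[n] = n^2 − n − 3.

Base case: t[1] = -3, and 1^2 − 1 − 3 = -3.
Assume t[r] = r^2 − r − 3.
Then t[r+1] = t[r] + (2r) = (r^2 − r − 3) + (2r) = r^2 + r − 3,
and (r+1)^2 − (r+1) − 3 = r^2 + r − 3.
This completes the inductive step, so t[n] = n^2 − n − 3 for all n ≥ 1.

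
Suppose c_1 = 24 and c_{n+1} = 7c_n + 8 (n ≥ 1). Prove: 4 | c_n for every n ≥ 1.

Base case: c_1 = 24 = 4·6, so 4 | c_1.
Assume 4 | c_r, so c_r = 4t for some integer t.
Then c_{r+1} = 7c_r + 8 = 7·(4t) + 8 = 4(7t + 2), so 4 | c_{r+1}.
Hence 4 | c_n for every n ≥ 1, by induction.

4 | c_n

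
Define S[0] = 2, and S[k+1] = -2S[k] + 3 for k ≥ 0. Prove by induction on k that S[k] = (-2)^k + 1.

Base case: S[0] = 2, and (-2)^0 + 1 = 1 + 1 = 2.
Assume S[j] = (-2)^j + 1 for some j ≥ 0.
Then S[j+1] = -2S[j] + 3 = -2·((-2)^j + 1) + 3 = -2·(-2)^j − 2 + 3 = (-2)^{j+1} + 1.
So the formula holds for j+1, and by induction S[k] = (-2)^k + 1 for all k ≥ 0.

S[k] = (-2)^k + 1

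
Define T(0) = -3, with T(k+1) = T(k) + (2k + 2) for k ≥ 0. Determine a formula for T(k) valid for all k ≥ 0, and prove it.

Claim: T(k) = k^2 + k − 3.

Base case: T(0) = -3, and 0^2 + 0 − 3 = -3.
Assume T(j) = j^2 + j − 3.
Then T(j+1) = T(j) + (2j + 2) = (j^2 + j − 3) + (2j + 2) = j^2 + 3j − 1,
and (j+1)^2 + (j+1) − 3 = j^2 + 3j − 1.
By induction, T(k) = k^2 + k − 3 for all k ≥ 0.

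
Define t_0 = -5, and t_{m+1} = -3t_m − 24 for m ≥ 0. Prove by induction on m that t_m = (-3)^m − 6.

Base case: t_0 = -5, and (-3)^0 − 6 = 1 − 6 = -5.
Assume t_k = (-3)^k − 6 for some k ≥ 0.
Then t_{k+1} = -3t_k − 24 = -3·((-3)^k − 6) − 24 = -3·(-3)^k + 18 − 24 = (-3)^{k+1} − 6.
Hence t_m = (-3)^m − 6 for every m ≥ 0, by induction.

t_m = (-3)^m − 6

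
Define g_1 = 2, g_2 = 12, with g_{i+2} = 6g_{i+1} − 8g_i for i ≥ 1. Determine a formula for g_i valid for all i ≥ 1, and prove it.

Claim: g_i = -2^i + 4^i.

Base cases: g_1 = 2 and -2^1 + 4^1 = 2; g_2 = 12 and -2^2 + 4^2 = 12.
Assume g_j = -2^j + 4^j for all 1 ≤ j ≤ k, where k ≥ 2.
Then g_{k+1} = 6g_k − 8g_{k−1} = 6·(-2^k + 4^k) − 8·(-2^{k−1} + 4^{k−1}) = -(6·2 − 8)2^{k−1} + (6·4 − 8)4^{k−1} = -4·2^{k−1} + 16·4^{k−1} = -2^{k+1} + 4^{k+1}.
Hence g_i = -2^i + 4^i for every i ≥ 1, by strong induction.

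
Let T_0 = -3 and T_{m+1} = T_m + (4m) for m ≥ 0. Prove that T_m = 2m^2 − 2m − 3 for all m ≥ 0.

Base case: T_0 = -3, and 2·0^2 − 2·0 − 3 = -3.
Assume T_k = 2k^2 − 2k − 3.
Then T_{k+1} = T_k + (4k) = (2k^2 − 2k − 3) + (4k) = 2k^2 + 2k − 3,
and 2·(k+1)^2 − 2·(k+1) − 3 = 2k^2 + 2k − 3.
Hence T_m = 2m^2 − 2m − 3 for every m ≥ 0, by induction.

T_m = 2m^2 − 2m − 3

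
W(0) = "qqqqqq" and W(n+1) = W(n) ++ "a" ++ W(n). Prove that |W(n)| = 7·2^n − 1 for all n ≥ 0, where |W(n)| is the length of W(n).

Base case: |W(0)| = 6, and 7·2^0 − 1 = 6.
Assume |W(r)| = 7·2^r − 1.
Then |W(r+1)| = |W(r)| + 1 + |W(r)| = 2|W(r)| + 1 = 2(7·2^r − 1) + 1 = 7·2^{r+1} − 2 + 1 = 7·2^{r+1} − 1.
Hence |W(n)| = 7·2^n − 1 for every n ≥ 0, by induction.

|W(n)| = 7·2^n − 1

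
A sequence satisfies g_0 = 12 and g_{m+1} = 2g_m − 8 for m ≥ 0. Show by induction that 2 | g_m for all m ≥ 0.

Base case: g_0 = 12 = 2·6, so 2 | g_0.
Assume 2 | g_r, so g_r = 2t for some integer t.
Then g_{r+1} = 2g_r − 8 = 2·(2t) − 8 = 2(2t − 4), so 2 | g_{r+1}.
So the property holds for r+1, and by induction 2 | g_m for all m ≥ 0.

2 | g_m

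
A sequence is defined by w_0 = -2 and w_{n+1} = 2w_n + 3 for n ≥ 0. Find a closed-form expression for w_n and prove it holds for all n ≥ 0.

Claim: w_n = 2^n − 3.

Base case: w_0 = -2, and 2^0 − 3 = 1 − 3 = -2.
Assume w_k = 2^k − 3 for some k ≥ 0.
Then w_{k+1} = 2w_k + 3 = 2·(2^k − 3) + 3 = 2^{k+1} − 6 + 3 = 2^{k+1} − 3.
So the formula holds for k+1, and by induction w_n = 2^n − 3 for all n ≥ 0.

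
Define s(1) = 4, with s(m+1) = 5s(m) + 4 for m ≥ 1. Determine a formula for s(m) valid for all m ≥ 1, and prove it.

Claim: s(m) = 5^m − 1.

Base case: s(1) = 4, and 5^1 − 1 = 5 − 1 = 4.
Assume s(r) = 5^r − 1 for some r ≥ 1.
Then s(r+1) = 5s(r) + 4 = 5·(5^r − 1) + 4 = 5^{r+1} − 5 + 4 = 5^{r+1} − 1.
This completes the inductive step, so s(m) = 5^m − 1 for all m ≥ 1.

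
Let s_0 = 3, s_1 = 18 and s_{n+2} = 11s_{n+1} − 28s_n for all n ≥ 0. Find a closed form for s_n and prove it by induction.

Claim: s_n = 2·7^n + 4^n.

Base cases: s_0 = 3 and 2·7^0 + 4^0 = 3; s_1 = 18 and 2·7^1 + 4^1 = 18.
Assume s_i = 2·7^i + 4^i for all 0 ≤ i ≤ j, where j ≥ 1.
Then s_{j+1} = 11s_j − 28s_{j−1} = 11·(2·7^j + 4^j) − 28·(2·7^{j−1} + 4^{j−1}) = 2·(11·7 − 28)7^{j−1} + (11·4 − 28)4^{j−1} = 98·7^{j−1} + 16·4^{j−1} = 2·7^{j+1} + 4^{j+1}.
This completes the inductive step, so s_n = 2·7^n + 4^n for all n ≥ 0.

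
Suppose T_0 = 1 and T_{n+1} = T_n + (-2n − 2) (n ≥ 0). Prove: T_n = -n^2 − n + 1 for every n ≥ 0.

Base case: T_0 = 1, and -0^2 − 0 + 1 = 1.
Assume T_k = -k^2 − k + 1.
Then T_{k+1} = T_k + (-2k − 2) = (-k^2 − k + 1) + (-2k − 2) = -k^2 − 3k − 1,
and -(k+1)^2 − (k+1) + 1 = -k^2 − 3k − 1.
This completes the inductive step, so T_n = -n^2 − n + 1 for all n ≥ 0.

T_n = -n^2 − n + 1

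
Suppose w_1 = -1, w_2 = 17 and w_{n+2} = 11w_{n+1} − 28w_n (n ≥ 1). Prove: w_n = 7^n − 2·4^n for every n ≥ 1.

Base cases: w_1 = -1 and 7^1 − 2·4^1 = -1; w_2 = 17 and 7^2 − 2·4^2 = 17.
Assume w_j = 7^j − 2·4^j for all 1 ≤ j ≤ m, where m ≥ 2.
Then w_{m+1} = 11w_m − 28w_{m−1} = 11·(7^m − 2·4^m) − 28·(7^{m−1} − 2·4^{m−1}) = (11·7 − 28)7^{m−1} − 2·(11·4 − 28)4^{m−1} = 49·7^{m−1} − 32·4^{m−1} = 7^{m+1} − 2·4^{m+1}.
So the formula holds for m+1, and by strong induction w_n = 7^n − 2·4^n for all n ≥ 1.

w_n = 7^n − 2·4^n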